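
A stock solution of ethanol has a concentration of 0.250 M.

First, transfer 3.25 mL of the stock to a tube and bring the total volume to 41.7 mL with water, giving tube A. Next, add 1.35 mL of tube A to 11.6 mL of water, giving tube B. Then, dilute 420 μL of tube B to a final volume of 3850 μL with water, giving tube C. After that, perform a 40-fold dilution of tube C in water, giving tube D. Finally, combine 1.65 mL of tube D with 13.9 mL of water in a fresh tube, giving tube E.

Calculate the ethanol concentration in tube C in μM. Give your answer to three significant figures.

222 μM

Step 1: 3.25 mL brought to 41.7 mL → factor 41.7/3.25 = 12.831
Step 2: 1.35 mL + 11.6 mL = 12.95 mL total → factor 12.95/1.35 = 9.5926
Step 3: 420 μL brought to 3850 μL → factor 3850/420 = 9.1667
Dilution factor through tube C = 12.831 × 9.5926 × 9.1667 = 1128.2
[tube C] = 0.250 M / 1128.2 = 0.0002216 M = 222 μM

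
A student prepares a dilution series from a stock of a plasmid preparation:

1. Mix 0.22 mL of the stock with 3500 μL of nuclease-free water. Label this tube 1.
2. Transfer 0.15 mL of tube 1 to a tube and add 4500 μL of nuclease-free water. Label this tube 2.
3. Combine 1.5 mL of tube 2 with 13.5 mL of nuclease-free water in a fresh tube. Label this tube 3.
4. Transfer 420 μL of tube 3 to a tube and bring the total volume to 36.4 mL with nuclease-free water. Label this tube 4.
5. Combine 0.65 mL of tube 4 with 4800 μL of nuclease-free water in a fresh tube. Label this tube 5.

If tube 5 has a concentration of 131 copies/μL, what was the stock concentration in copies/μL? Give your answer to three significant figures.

Step 1: 0.22 mL + 3500 μL = 3.72 mL total → factor 3.72/0.22 = 16.909
Step 2: 0.15 mL + 4500 μL = 4.65 mL total → factor 4.65/0.15 = 31
Step 3: 1.5 mL + 13.5 mL = 15 mL total → factor 15/1.5 = 10
Step 4: 420 μL brought to 36.4 mL → factor 36400/420 = 86.667
Step 5: 0.65 mL + 4800 μL = 5.45 mL total → factor 5.45/0.65 = 8.3846
Overall dilution factor = 16.909 × 31 × 10 × 86.667 × 8.3846 = 3.8091 × 10^6
Stock = 131 copies/μL × 3.8091 × 10^6 = 4.99 × 10^8 copies/μL

4.99 × 10^8 copies/μL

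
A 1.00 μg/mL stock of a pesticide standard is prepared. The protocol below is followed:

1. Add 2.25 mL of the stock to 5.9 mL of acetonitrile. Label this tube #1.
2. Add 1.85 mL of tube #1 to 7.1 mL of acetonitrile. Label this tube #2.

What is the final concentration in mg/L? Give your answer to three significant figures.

Step 1: 2.25 mL + 5.9 mL = 8.15 mL total → factor 8.15/2.25 = 3.6222
Step 2: 1.85 mL + 7.1 mL = 8.95 mL total → factor 8.95/1.85 = 4.8378
Overall dilution factor = 3.6222 × 4.8378 = 17.524
Final = 1.00 μg/mL / 17.524 = 0.05707 μg/mL = 0.0571 mg/L

0.0571 mg/L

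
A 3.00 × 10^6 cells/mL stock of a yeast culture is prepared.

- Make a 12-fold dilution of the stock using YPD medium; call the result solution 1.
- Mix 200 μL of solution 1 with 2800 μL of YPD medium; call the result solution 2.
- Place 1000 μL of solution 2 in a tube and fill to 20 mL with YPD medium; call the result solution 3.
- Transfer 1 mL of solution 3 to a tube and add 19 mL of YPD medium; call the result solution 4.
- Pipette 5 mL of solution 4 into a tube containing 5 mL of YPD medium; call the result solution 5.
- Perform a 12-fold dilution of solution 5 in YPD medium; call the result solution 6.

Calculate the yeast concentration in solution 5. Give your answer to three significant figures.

20.8 cells/mL

Step 1: 12-fold → factor 12
Step 2: 200 μL + 2800 μL = 3000 μL total → factor 3000/200 = 15
Step 3: 1000 μL brought to 20 mL → factor 20000/1000 = 20
Step 4: 1 mL + 19 mL = 20 mL total → factor 20/1 = 20
Step 5: 5 mL + 5 mL = 10 mL total → factor 10/5 = 2
Dilution factor through solution 5 = 12 × 15 × 20 × 20 × 2 = 1.44 × 10^5
[solution 5] = 3.00 × 10^6 cells/mL / 1.44 × 10^5 = 20.8 cells/mL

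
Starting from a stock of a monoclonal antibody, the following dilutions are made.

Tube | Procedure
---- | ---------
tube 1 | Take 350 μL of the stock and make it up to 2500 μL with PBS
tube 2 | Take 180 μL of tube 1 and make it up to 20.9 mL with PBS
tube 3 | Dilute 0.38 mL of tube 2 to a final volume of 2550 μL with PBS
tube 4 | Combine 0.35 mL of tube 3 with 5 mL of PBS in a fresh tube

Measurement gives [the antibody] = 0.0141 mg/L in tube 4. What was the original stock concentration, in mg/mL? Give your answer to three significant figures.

1.20 mg/mL

Step 1: 350 μL brought to 2500 μL → factor 2500/350 = 7.1429
Step 2: 180 μL brought to 20.9 mL → factor 20900/180 = 116.11
Step 3: 0.38 mL brought to 2550 μL → factor 2.55/0.38 = 6.7105
Step 4: 0.35 mL + 5 mL = 5.35 mL total → factor 5.35/0.35 = 15.286
Overall dilution factor = 7.1429 × 116.11 × 6.7105 × 15.286 = 85072
Stock = 0.0141 mg/L × 85072 = 1200 mg/L = 1.20 mg/mL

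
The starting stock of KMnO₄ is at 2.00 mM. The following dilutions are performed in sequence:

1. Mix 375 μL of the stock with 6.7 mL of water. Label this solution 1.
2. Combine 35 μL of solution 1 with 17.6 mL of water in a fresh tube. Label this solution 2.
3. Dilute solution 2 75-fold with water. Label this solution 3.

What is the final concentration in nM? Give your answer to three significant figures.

Step 1: 375 μL + 6.7 mL = 7075 μL total → factor 7075/375 = 18.867
Step 2: 35 μL + 17.6 mL = 17635 μL total → factor 17635/35 = 503.86
Step 3: 75-fold → factor 75
Overall dilution factor = 18.867 × 503.86 × 75 = 7.1296 × 10^5
Final = 2.00 mM / 7.1296 × 10^5 = 2.805 × 10^-6 mM = 2.81 nM

2.81 nM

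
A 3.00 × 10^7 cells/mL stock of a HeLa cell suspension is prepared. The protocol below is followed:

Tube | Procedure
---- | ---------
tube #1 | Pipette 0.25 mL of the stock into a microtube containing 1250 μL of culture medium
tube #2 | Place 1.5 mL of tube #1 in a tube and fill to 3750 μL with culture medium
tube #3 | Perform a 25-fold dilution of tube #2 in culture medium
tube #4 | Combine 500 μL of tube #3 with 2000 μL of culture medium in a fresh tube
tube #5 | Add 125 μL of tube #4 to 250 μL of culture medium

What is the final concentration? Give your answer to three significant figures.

5.33 × 10^3 cells/mL

Step 1: 0.25 mL + 1250 μL = 1.5 mL total → factor 1.5/0.25 = 6
Step 2: 1.5 mL brought to 3750 μL → factor 3.75/1.5 = 2.5
Step 3: 25-fold → factor 25
Step 4: 500 μL + 2000 μL = 2500 μL total → factor 2500/500 = 5
Step 5: 125 μL + 250 μL = 375 μL total → factor 375/125 = 3
Overall dilution factor = 6 × 2.5 × 25 × 5 × 3 = 5625
Final = 3.00 × 10^7 cells/mL / 5625 = 5.33 × 10^3 cells/mL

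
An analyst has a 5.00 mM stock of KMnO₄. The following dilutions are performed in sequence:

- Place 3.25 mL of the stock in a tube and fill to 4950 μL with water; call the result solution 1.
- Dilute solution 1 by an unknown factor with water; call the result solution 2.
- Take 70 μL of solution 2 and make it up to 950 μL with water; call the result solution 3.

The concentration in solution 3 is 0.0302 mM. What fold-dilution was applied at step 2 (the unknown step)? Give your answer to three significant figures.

8.01-fold

Step 1: 3.25 mL brought to 4950 μL → factor 4.95/3.25 = 1.5231
Step 2: unknown factor x
Step 3: 70 μL brought to 950 μL → factor 950/70 = 13.571
Product of known-step factors = 20.67
Overall factor = 5.00 mM / (0.0302 mM) = 165.56
x = 165.56 / 20.67 = 8.01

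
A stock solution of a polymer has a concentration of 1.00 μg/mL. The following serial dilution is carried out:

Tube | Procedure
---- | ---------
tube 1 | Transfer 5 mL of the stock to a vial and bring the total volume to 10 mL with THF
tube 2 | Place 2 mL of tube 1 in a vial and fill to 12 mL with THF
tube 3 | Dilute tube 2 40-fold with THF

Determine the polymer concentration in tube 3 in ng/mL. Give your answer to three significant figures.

Step 1: 5 mL brought to 10 mL → factor 10/5 = 2
Step 2: 2 mL brought to 12 mL → factor 12/2 = 6
Step 3: 40-fold → factor 40
Overall dilution factor = 2 × 6 × 40 = 480
Final = 1.00 μg/mL / 480 = 0.002083 μg/mL = 2.08 ng/mL

2.08 ng/mL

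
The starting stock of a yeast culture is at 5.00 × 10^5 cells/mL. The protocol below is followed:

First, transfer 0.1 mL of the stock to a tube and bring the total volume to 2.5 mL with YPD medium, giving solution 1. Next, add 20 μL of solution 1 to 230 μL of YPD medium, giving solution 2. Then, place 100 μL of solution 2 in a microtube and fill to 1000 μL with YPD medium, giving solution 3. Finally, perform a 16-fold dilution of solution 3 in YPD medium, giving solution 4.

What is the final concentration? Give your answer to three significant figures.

10.0 cells/mL

Step 1: 0.1 mL brought to 2.5 mL → factor 2.5/0.1 = 25
Step 2: 20 μL + 230 μL = 250 μL total → factor 250/20 = 12.5
Step 3: 100 μL brought to 1000 μL → factor 1000/100 = 10
Step 4: 16-fold → factor 16
Overall dilution factor = 25 × 12.5 × 10 × 16 = 50000
Final = 5.00 × 10^5 cells/mL / 50000 = 10.0 cells/mL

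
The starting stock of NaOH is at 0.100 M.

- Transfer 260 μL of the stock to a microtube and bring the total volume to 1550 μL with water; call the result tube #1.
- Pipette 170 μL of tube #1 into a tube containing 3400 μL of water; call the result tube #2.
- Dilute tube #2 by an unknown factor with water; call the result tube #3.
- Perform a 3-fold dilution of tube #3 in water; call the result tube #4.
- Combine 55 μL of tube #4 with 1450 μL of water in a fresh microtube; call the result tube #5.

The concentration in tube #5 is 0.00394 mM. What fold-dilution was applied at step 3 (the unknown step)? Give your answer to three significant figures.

Step 1: 260 μL brought to 1550 μL → factor 1550/260 = 5.9615
Step 2: 170 μL + 3400 μL = 3570 μL total → factor 3570/170 = 21
Step 3: unknown factor x
Step 4: 3-fold → factor 3
Step 5: 55 μL + 1450 μL = 1505 μL total → factor 1505/55 = 27.364
Product of known-step factors = 10277
Overall factor = 0.100 M / (0.00394 mM) = 25381
x = 25381 / 10277 = 2.47

2.47-fold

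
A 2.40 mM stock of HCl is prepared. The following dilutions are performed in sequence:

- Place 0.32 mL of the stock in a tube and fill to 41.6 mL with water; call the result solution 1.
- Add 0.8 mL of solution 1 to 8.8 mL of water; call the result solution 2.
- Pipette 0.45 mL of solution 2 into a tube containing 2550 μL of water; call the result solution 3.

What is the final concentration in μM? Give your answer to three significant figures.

0.231 μM

Step 1: 0.32 mL brought to 41.6 mL → factor 41.6/0.32 = 130
Step 2: 0.8 mL + 8.8 mL = 9.6 mL total → factor 9.6/0.8 = 12
Step 3: 0.45 mL + 2550 μL = 3 mL total → factor 3/0.45 = 6.6667
Overall dilution factor = 130 × 12 × 6.6667 = 10400
Final = 2.40 mM / 10400 = 0.0002308 mM = 0.231 μM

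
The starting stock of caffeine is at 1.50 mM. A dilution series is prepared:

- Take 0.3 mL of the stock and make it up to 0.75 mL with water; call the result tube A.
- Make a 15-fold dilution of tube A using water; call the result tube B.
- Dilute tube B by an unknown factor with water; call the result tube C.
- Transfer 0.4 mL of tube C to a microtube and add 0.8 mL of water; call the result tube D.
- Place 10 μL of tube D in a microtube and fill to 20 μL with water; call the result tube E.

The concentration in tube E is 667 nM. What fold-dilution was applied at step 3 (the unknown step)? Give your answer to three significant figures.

10.0-fold

Step 1: 0.3 mL brought to 0.75 mL → factor 0.75/0.3 = 2.5
Step 2: 15-fold → factor 15
Step 3: unknown factor x
Step 4: 0.4 mL + 0.8 mL = 1.2 mL total → factor 1.2/0.4 = 3
Step 5: 10 μL brought to 20 μL → factor 20/10 = 2
Product of known-step factors = 225
Overall factor = 1.50 mM / (667 nM) = 2248.9
x = 2248.9 / 225 = 10.0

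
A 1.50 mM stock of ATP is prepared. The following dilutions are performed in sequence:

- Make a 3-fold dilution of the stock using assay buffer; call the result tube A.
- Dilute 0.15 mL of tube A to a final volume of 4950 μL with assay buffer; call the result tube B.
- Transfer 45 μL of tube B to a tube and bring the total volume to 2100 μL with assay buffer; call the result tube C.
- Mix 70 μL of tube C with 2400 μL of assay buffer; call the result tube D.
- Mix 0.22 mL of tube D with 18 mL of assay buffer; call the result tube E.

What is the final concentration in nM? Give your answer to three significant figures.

0.111 nM

Step 1: 3-fold → factor 3
Step 2: 0.15 mL brought to 4950 μL → factor 4.95/0.15 = 33
Step 3: 45 μL brought to 2100 μL → factor 2100/45 = 46.667
Step 4: 70 μL + 2400 μL = 2470 μL total → factor 2470/70 = 35.286
Step 5: 0.22 mL + 18 mL = 18.22 mL total → factor 18.22/0.22 = 82.818
Overall dilution factor = 3 × 33 × 46.667 × 35.286 × 82.818 = 1.3501 × 10^7
Final = 1.50 mM / 1.3501 × 10^7 = 1.111 × 10^-7 mM = 0.111 nM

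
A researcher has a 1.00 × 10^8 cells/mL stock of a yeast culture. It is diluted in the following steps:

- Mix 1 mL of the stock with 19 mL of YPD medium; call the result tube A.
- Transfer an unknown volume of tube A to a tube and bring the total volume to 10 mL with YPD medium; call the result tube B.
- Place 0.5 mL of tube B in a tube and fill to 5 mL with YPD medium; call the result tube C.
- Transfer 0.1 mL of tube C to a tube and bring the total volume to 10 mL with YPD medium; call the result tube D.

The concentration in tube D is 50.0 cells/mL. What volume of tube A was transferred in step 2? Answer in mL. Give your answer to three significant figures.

0.100 mL

Step 1: 1 mL + 19 mL = 20 mL total → factor 20/1 = 20
Step 2: v brought to 10 mL → factor = 10 mL/v
Step 3: 0.5 mL brought to 5 mL → factor 5/0.5 = 10
Step 4: 0.1 mL brought to 10 mL → factor 10/0.1 = 100
Product of known-step factors = 20000
Overall factor = 1.00 × 10^8 cells/mL / (50.0 cells/mL) = 2 × 10^6
Step-2 factor = 2 × 10^6 / 20000 = 100
v = 10 mL / 100 = 0.100 mL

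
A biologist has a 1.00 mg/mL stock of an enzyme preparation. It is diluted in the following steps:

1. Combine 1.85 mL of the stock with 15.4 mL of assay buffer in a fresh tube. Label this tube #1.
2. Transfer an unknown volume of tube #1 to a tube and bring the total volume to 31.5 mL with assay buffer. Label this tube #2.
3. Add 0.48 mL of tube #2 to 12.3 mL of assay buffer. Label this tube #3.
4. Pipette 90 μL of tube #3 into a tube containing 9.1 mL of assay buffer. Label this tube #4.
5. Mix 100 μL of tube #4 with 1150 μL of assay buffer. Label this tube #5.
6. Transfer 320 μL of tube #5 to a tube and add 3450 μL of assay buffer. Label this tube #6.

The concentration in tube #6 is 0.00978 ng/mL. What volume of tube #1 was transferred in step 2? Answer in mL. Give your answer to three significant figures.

Step 1: 1.85 mL + 15.4 mL = 17.25 mL total → factor 17.25/1.85 = 9.3243
Step 2: v brought to 31.5 mL → factor = 31.5 mL/v
Step 3: 0.48 mL + 12.3 mL = 12.78 mL total → factor 12.78/0.48 = 26.625
Step 4: 90 μL + 9.1 mL = 9190 μL total → factor 9190/90 = 102.11
Step 5: 100 μL + 1150 μL = 1250 μL total → factor 1250/100 = 12.5
Step 6: 320 μL + 3450 μL = 3770 μL total → factor 3770/320 = 11.781
Product of known-step factors = 3.7332 × 10^6
Overall factor = 1.00 mg/mL / (0.00978 ng/mL) = 1.0225 × 10^8
Step-2 factor = 1.0225 × 10^8 / 3.7332 × 10^6 = 27.389
v = 31.5 mL / 27.389 = 1.15 mL

1.15 mL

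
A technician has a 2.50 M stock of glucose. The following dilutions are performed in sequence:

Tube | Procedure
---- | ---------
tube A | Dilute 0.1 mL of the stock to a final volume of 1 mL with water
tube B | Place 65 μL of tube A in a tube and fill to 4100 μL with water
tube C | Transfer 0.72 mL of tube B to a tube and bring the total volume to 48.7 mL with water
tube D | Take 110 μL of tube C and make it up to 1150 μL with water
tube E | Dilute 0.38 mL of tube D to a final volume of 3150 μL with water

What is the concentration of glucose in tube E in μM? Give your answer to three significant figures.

Step 1: 0.1 mL brought to 1 mL → factor 1/0.1 = 10
Step 2: 65 μL brought to 4100 μL → factor 4100/65 = 63.077
Step 3: 0.72 mL brought to 48.7 mL → factor 48.7/0.72 = 67.639
Step 4: 110 μL brought to 1150 μL → factor 1150/110 = 10.455
Step 5: 0.38 mL brought to 3150 μL → factor 3.15/0.38 = 8.2895
Overall dilution factor = 10 × 63.077 × 67.639 × 10.455 × 8.2895 = 3.6974 × 10^6
Final = 2.50 M / 3.6974 × 10^6 = 6.761 × 10^-7 M = 0.676 μM

0.676 μM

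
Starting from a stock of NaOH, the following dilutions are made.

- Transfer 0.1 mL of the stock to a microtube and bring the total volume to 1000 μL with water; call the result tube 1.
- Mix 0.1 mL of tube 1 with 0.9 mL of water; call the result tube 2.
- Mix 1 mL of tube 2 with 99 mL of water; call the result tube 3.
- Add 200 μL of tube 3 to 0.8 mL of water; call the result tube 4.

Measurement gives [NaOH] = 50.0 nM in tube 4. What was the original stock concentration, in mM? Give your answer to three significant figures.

Step 1: 0.1 mL brought to 1000 μL → factor 1/0.1 = 10
Step 2: 0.1 mL + 0.9 mL = 1 mL total → factor 1/0.1 = 10
Step 3: 1 mL + 99 mL = 100 mL total → factor 100/1 = 100
Step 4: 200 μL + 0.8 mL = 1000 μL total → factor 1000/200 = 5
Overall dilution factor = 10 × 10 × 100 × 5 = 50000
Stock = 50.0 nM × 50000 = 2.500 × 10^6 nM = 2.50 mM

2.50 mM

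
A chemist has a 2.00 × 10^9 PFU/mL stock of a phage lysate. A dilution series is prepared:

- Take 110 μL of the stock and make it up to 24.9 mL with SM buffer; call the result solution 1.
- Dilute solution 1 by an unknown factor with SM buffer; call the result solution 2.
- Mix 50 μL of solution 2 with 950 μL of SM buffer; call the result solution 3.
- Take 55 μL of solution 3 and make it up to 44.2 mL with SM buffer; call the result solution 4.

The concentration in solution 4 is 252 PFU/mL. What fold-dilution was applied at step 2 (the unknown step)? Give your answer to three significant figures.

Step 1: 110 μL brought to 24.9 mL → factor 24900/110 = 226.36
Step 2: unknown factor x
Step 3: 50 μL + 950 μL = 1000 μL total → factor 1000/50 = 20
Step 4: 55 μL brought to 44.2 mL → factor 44200/55 = 803.64
Product of known-step factors = 3.6383 × 10^6
Overall factor = 2.00 × 10^9 PFU/mL / (252 PFU/mL) = 7.9365 × 10^6
x = 7.9365 × 10^6 / 3.6383 × 10^6 = 2.18

2.18-fold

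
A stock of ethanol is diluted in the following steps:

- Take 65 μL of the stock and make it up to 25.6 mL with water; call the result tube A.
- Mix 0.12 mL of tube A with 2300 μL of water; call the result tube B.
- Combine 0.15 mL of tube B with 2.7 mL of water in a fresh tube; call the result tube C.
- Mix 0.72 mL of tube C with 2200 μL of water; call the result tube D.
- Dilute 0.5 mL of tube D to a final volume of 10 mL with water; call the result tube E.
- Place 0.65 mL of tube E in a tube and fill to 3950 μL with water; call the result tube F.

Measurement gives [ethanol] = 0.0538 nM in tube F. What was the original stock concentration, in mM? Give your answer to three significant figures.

4.00 mM

Step 1: 65 μL brought to 25.6 mL → factor 25600/65 = 393.85
Step 2: 0.12 mL + 2300 μL = 2.42 mL total → factor 2.42/0.12 = 20.167
Step 3: 0.15 mL + 2.7 mL = 2.85 mL total → factor 2.85/0.15 = 19
Step 4: 0.72 mL + 2200 μL = 2.92 mL total → factor 2.92/0.72 = 4.0556
Step 5: 0.5 mL brought to 10 mL → factor 10/0.5 = 20
Step 6: 0.65 mL brought to 3950 μL → factor 3.95/0.65 = 6.0769
Overall dilution factor = 393.85 × 20.167 × 19 × 4.0556 × 20 × 6.0769 = 7.4384 × 10^7
Stock = 0.0538 nM × 7.4384 × 10^7 = 4.002 × 10^6 nM = 4.00 mM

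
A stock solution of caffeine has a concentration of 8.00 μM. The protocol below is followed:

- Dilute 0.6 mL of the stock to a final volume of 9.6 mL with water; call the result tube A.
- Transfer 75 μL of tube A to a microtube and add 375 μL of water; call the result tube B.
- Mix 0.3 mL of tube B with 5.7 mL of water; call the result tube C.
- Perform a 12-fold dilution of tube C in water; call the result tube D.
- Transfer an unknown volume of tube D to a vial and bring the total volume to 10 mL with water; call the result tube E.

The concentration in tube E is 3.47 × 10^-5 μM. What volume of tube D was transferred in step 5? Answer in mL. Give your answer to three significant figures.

0.999 mL

Step 1: 0.6 mL brought to 9.6 mL → factor 9.6/0.6 = 16
Step 2: 75 μL + 375 μL = 450 μL total → factor 450/75 = 6
Step 3: 0.3 mL + 5.7 mL = 6 mL total → factor 6/0.3 = 20
Step 4: 12-fold → factor 12
Step 5: v brought to 10 mL → factor = 10 mL/v
Product of known-step factors = 23040
Overall factor = 8.00 μM / (3.47 × 10^-5 μM) = 2.3055 × 10^5
Step-5 factor = 2.3055 × 10^5 / 23040 = 10.006
v = 10 mL / 10.006 = 0.999 mL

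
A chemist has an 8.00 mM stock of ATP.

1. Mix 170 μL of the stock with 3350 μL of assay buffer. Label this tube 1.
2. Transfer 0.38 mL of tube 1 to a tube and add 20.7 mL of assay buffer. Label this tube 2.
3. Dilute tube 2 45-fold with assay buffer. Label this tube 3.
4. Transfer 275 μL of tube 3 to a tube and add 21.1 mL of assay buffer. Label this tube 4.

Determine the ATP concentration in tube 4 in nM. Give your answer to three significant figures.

1.99 nM

Step 1: 170 μL + 3350 μL = 3520 μL total → factor 3520/170 = 20.706
Step 2: 0.38 mL + 20.7 mL = 21.08 mL total → factor 21.08/0.38 = 55.474
Step 3: 45-fold → factor 45
Step 4: 275 μL + 21.1 mL = 21375 μL total → factor 21375/275 = 77.727
Overall dilution factor = 20.706 × 55.474 × 45 × 77.727 = 4.0176 × 10^6
Final = 8.00 mM / 4.0176 × 10^6 = 1.991 × 10^-6 mM = 1.99 nM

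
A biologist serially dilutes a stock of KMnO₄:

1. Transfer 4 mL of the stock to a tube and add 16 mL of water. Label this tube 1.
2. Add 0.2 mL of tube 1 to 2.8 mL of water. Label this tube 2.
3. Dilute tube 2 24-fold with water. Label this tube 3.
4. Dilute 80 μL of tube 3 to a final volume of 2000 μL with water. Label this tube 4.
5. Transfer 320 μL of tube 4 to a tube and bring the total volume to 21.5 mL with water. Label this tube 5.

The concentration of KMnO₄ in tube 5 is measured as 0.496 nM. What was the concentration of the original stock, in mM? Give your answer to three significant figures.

Step 1: 4 mL + 16 mL = 20 mL total → factor 20/4 = 5
Step 2: 0.2 mL + 2.8 mL = 3 mL total → factor 3/0.2 = 15
Step 3: 24-fold → factor 24
Step 4: 80 μL brought to 2000 μL → factor 2000/80 = 25
Step 5: 320 μL brought to 21.5 mL → factor 21500/320 = 67.188
Overall dilution factor = 5 × 15 × 24 × 25 × 67.188 = 3.0234 × 10^6
Stock = 0.496 nM × 3.0234 × 10^6 = 1.500 × 10^6 nM = 1.50 mM

1.50 mM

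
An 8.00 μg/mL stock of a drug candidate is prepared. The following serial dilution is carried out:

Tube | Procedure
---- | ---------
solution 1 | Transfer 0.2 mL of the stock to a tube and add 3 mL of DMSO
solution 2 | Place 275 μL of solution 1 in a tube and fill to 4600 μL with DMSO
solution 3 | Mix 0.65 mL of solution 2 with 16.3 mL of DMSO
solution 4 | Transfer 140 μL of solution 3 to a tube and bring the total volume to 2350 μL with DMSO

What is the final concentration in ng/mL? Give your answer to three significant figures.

Step 1: 0.2 mL + 3 mL = 3.2 mL total → factor 3.2/0.2 = 16
Step 2: 275 μL brought to 4600 μL → factor 4600/275 = 16.727
Step 3: 0.65 mL + 16.3 mL = 16.95 mL total → factor 16.95/0.65 = 26.077
Step 4: 140 μL brought to 2350 μL → factor 2350/140 = 16.786
Overall dilution factor = 16 × 16.727 × 26.077 × 16.786 = 1.1715 × 10^5
Final = 8.00 μg/mL / 1.1715 × 10^5 = 6.829 × 10^-5 μg/mL = 0.0683 ng/mL

0.0683 ng/mL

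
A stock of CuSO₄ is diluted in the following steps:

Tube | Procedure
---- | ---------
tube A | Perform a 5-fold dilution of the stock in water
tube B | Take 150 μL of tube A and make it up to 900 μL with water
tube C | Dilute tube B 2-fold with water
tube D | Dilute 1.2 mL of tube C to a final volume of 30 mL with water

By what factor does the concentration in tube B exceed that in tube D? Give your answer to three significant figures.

Step 1: 5-fold → factor 5
Step 2: 150 μL brought to 900 μL → factor 900/150 = 6
Step 3: 2-fold → factor 2
Step 4: 1.2 mL brought to 30 mL → factor 30/1.2 = 25
Dilution factor to tube B = 30; to tube D = 1500
[tube B]/[tube D] = (factor to tube D)/(factor to tube B) = 1500/30 = 50.0

50.0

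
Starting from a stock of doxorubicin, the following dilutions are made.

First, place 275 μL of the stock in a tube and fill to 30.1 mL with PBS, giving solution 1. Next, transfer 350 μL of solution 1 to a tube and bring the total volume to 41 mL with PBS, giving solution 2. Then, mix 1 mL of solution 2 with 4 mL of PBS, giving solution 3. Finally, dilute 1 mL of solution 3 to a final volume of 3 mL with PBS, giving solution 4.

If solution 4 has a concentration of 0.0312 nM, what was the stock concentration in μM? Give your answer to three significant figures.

Step 1: 275 μL brought to 30.1 mL → factor 30100/275 = 109.45
Step 2: 350 μL brought to 41 mL → factor 41000/350 = 117.14
Step 3: 1 mL + 4 mL = 5 mL total → factor 5/1 = 5
Step 4: 1 mL brought to 3 mL → factor 3/1 = 3
Overall dilution factor = 109.45 × 117.14 × 5 × 3 = 1.9233 × 10^5
Stock = 0.0312 nM × 1.9233 × 10^5 = 6001 nM = 6.00 μM

6.00 μM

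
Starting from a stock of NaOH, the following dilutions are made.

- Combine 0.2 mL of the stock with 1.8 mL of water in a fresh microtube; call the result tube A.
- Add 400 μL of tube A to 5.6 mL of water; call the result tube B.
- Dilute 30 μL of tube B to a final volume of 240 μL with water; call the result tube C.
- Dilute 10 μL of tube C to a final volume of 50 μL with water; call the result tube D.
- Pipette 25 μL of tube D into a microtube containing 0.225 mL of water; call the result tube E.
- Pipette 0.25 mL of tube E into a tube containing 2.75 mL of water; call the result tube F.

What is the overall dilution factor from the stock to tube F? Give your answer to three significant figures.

7.20 × 10^5

Step 1: 0.2 mL + 1.8 mL = 2 mL total → factor 2/0.2 = 10
Step 2: 400 μL + 5.6 mL = 6000 μL total → factor 6000/400 = 15
Step 3: 30 μL brought to 240 μL → factor 240/30 = 8
Step 4: 10 μL brought to 50 μL → factor 50/10 = 5
Step 5: 25 μL + 0.225 mL = 250 μL total → factor 250/25 = 10
Step 6: 0.25 mL + 2.75 mL = 3 mL total → factor 3/0.25 = 12
Overall dilution factor = 10 × 15 × 8 × 5 × 10 × 12 = 7.2 × 10^5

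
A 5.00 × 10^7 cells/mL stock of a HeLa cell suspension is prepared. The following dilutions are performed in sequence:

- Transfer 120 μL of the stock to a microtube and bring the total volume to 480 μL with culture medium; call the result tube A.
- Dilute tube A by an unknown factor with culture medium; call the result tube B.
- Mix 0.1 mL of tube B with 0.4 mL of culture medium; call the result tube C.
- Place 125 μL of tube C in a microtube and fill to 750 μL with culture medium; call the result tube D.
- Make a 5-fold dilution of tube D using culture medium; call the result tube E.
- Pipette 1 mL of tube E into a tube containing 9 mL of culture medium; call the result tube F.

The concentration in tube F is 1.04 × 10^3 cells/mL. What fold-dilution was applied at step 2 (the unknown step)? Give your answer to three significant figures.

8.01-fold

Step 1: 120 μL brought to 480 μL → factor 480/120 = 4
Step 2: unknown factor x
Step 3: 0.1 mL + 0.4 mL = 0.5 mL total → factor 0.5/0.1 = 5
Step 4: 125 μL brought to 750 μL → factor 750/125 = 6
Step 5: 5-fold → factor 5
Step 6: 1 mL + 9 mL = 10 mL total → factor 10/1 = 10
Product of known-step factors = 6000
Overall factor = 5.00 × 10^7 cells/mL / (1.04 × 10^3 cells/mL) = 48077
x = 48077 / 6000 = 8.01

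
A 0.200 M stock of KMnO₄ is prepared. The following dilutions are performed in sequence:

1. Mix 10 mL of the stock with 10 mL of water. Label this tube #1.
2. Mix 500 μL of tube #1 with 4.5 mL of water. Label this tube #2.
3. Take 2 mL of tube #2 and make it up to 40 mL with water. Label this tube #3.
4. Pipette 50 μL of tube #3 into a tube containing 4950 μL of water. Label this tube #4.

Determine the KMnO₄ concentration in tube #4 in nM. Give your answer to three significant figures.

Step 1: 10 mL + 10 mL = 20 mL total → factor 20/10 = 2
Step 2: 500 μL + 4.5 mL = 5000 μL total → factor 5000/500 = 10
Step 3: 2 mL brought to 40 mL → factor 40/2 = 20
Step 4: 50 μL + 4950 μL = 5000 μL total → factor 5000/50 = 100
Overall dilution factor = 2 × 10 × 20 × 100 = 40000
Final = 0.200 M / 40000 = 5.000 × 10^-6 M = 5.00 × 10^3 nM

5.00 × 10^3 nM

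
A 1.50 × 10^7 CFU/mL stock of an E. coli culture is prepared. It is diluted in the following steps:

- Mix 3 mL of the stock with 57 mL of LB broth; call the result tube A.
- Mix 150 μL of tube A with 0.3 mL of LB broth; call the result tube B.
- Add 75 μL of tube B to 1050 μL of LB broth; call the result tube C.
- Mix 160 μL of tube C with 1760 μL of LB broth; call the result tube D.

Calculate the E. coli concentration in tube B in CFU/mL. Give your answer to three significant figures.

Step 1: 3 mL + 57 mL = 60 mL total → factor 60/3 = 20
Step 2: 150 μL + 0.3 mL = 450 μL total → factor 450/150 = 3
Dilution factor through tube B = 20 × 3 = 60
[tube B] = 1.50 × 10^7 CFU/mL / 60 = 2.50 × 10^5 CFU/mL

2.50 × 10^5 CFU/mL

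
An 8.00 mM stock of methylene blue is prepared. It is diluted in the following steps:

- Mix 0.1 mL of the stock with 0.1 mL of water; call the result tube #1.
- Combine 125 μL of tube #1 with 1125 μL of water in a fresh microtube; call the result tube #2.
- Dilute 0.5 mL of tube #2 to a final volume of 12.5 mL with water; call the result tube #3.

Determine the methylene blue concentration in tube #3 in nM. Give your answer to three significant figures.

1.60 × 10^4 nM

Step 1: 0.1 mL + 0.1 mL = 0.2 mL total → factor 0.2/0.1 = 2
Step 2: 125 μL + 1125 μL = 1250 μL total → factor 1250/125 = 10
Step 3: 0.5 mL brought to 12.5 mL → factor 12.5/0.5 = 25
Overall dilution factor = 2 × 10 × 25 = 500
Final = 8.00 mM / 500 = 0.01600 mM = 1.60 × 10^4 nM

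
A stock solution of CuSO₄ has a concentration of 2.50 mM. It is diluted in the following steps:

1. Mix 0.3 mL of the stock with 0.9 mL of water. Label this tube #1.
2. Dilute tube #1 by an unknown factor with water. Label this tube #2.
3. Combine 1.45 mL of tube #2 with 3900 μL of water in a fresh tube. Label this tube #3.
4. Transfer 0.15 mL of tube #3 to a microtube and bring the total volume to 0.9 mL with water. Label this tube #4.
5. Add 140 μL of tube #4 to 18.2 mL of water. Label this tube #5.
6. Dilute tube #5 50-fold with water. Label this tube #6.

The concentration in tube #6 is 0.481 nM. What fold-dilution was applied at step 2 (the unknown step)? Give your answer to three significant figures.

Step 1: 0.3 mL + 0.9 mL = 1.2 mL total → factor 1.2/0.3 = 4
Step 2: unknown factor x
Step 3: 1.45 mL + 3900 μL = 5.35 mL total → factor 5.35/1.45 = 3.6897
Step 4: 0.15 mL brought to 0.9 mL → factor 0.9/0.15 = 6
Step 5: 140 μL + 18.2 mL = 18340 μL total → factor 18340/140 = 131
Step 6: 50-fold → factor 50
Product of known-step factors = 5.8001 × 10^5
Overall factor = 2.50 mM / (0.481 nM) = 5.1975 × 10^6
x = 5.1975 × 10^6 / 5.8001 × 10^5 = 8.96

8.96-fold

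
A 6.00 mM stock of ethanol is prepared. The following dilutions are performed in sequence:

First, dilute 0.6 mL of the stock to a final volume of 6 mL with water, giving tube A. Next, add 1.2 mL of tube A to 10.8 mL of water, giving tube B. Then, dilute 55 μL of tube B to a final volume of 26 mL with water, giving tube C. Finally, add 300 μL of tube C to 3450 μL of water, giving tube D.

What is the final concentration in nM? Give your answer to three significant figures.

10.2 nM

Step 1: 0.6 mL brought to 6 mL → factor 6/0.6 = 10
Step 2: 1.2 mL + 10.8 mL = 12 mL total → factor 12/1.2 = 10
Step 3: 55 μL brought to 26 mL → factor 26000/55 = 472.73
Step 4: 300 μL + 3450 μL = 3750 μL total → factor 3750/300 = 12.5
Overall dilution factor = 10 × 10 × 472.73 × 12.5 = 5.9091 × 10^5
Final = 6.00 mM / 5.9091 × 10^5 = 1.015 × 10^-5 mM = 10.2 nM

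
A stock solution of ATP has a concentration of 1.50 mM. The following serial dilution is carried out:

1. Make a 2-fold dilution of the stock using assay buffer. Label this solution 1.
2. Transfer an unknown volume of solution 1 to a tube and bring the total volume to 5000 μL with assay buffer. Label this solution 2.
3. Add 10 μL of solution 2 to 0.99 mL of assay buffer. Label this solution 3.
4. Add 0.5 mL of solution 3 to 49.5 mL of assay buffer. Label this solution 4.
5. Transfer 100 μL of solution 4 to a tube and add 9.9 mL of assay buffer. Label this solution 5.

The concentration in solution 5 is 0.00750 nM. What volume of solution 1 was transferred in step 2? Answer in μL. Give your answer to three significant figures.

Step 1: 2-fold → factor 2
Step 2: v brought to 5000 μL → factor = 5000 μL/v
Step 3: 10 μL + 0.99 mL = 1000 μL total → factor 1000/10 = 100
Step 4: 0.5 mL + 49.5 mL = 50 mL total → factor 50/0.5 = 100
Step 5: 100 μL + 9.9 mL = 10000 μL total → factor 10000/100 = 100
Product of known-step factors = 2 × 10^6
Overall factor = 1.50 mM / (0.00750 nM) = 2 × 10^8
Step-2 factor = 2 × 10^8 / 2 × 10^6 = 100
v = 5000 μL / 100 = 50.0 μL

50.0 μL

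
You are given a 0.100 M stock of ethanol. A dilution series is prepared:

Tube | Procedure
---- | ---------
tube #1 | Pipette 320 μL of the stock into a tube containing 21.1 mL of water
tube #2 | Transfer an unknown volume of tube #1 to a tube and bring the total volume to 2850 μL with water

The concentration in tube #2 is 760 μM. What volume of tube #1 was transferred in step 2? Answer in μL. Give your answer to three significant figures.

1.45 × 10^3 μL

Step 1: 320 μL + 21.1 mL = 21420 μL total → factor 21420/320 = 66.938
Step 2: v brought to 2850 μL → factor = 2850 μL/v
Product of known-step factors = 66.938
Overall factor = 0.100 M / (760 μM) = 131.58
Step-2 factor = 131.58 / 66.938 = 1.9657
v = 2850 μL / 1.9657 = 1.45 × 10^3 μL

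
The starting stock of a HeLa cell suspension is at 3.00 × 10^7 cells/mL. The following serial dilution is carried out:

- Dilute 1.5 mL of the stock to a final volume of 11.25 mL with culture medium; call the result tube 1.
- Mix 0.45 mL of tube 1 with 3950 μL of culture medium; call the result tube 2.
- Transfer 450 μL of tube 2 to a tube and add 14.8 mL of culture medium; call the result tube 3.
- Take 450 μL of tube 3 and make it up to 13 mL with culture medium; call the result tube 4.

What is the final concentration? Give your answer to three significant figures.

418 cells/mL

Step 1: 1.5 mL brought to 11.25 mL → factor 11.25/1.5 = 7.5
Step 2: 0.45 mL + 3950 μL = 4.4 mL total → factor 4.4/0.45 = 9.7778
Step 3: 450 μL + 14.8 mL = 15250 μL total → factor 15250/450 = 33.889
Step 4: 450 μL brought to 13 mL → factor 13000/450 = 28.889
Overall dilution factor = 7.5 × 9.7778 × 33.889 × 28.889 = 71794
Final = 3.00 × 10^7 cells/mL / 71794 = 418 cells/mL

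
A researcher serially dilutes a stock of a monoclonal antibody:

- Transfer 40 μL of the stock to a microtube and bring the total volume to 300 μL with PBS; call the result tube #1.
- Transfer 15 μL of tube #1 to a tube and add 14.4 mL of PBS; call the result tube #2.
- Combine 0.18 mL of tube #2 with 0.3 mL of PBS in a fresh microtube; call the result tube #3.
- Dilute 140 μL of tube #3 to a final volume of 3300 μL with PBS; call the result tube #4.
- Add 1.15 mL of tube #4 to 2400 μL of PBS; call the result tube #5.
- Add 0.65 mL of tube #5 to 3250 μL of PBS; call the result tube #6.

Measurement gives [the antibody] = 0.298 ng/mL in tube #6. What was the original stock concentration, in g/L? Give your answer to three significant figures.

Step 1: 40 μL brought to 300 μL → factor 300/40 = 7.5
Step 2: 15 μL + 14.4 mL = 14415 μL total → factor 14415/15 = 961
Step 3: 0.18 mL + 0.3 mL = 0.48 mL total → factor 0.48/0.18 = 2.6667
Step 4: 140 μL brought to 3300 μL → factor 3300/140 = 23.571
Step 5: 1.15 mL + 2400 μL = 3.55 mL total → factor 3.55/1.15 = 3.087
Step 6: 0.65 mL + 3250 μL = 3.9 mL total → factor 3.9/0.65 = 6
Overall dilution factor = 7.5 × 961 × 2.6667 × 23.571 × 3.087 × 6 = 8.3911 × 10^6
Stock = 0.298 ng/mL × 8.3911 × 10^6 = 2.501 × 10^6 ng/mL = 2.50 g/L

2.50 g/L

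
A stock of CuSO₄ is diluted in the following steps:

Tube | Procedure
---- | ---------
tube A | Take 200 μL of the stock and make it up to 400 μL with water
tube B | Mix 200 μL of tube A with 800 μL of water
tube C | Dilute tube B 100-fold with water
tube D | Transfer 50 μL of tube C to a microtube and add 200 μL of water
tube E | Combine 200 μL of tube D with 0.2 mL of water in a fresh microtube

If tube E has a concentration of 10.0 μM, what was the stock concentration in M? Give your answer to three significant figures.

0.100 M

Step 1: 200 μL brought to 400 μL → factor 400/200 = 2
Step 2: 200 μL + 800 μL = 1000 μL total → factor 1000/200 = 5
Step 3: 100-fold → factor 100
Step 4: 50 μL + 200 μL = 250 μL total → factor 250/50 = 5
Step 5: 200 μL + 0.2 mL = 400 μL total → factor 400/200 = 2
Overall dilution factor = 2 × 5 × 100 × 5 × 2 = 10000
Stock = 10.0 μM × 10000 = 1.000 × 10^5 μM = 0.100 M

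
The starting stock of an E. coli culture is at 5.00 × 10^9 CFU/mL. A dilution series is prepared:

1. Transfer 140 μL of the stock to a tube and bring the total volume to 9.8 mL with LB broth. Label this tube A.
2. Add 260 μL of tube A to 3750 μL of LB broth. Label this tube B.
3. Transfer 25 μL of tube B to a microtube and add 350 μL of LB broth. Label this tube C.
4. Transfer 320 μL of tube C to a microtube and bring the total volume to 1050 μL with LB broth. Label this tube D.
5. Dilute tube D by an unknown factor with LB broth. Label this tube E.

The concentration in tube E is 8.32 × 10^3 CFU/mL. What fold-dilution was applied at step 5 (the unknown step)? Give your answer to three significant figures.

Step 1: 140 μL brought to 9.8 mL → factor 9800/140 = 70
Step 2: 260 μL + 3750 μL = 4010 μL total → factor 4010/260 = 15.423
Step 3: 25 μL + 350 μL = 375 μL total → factor 375/25 = 15
Step 4: 320 μL brought to 1050 μL → factor 1050/320 = 3.2812
Step 5: unknown factor x
Product of known-step factors = 53137
Overall factor = 5.00 × 10^9 CFU/mL / (8.32 × 10^3 CFU/mL) = 6.0096 × 10^5
x = 6.0096 × 10^5 / 53137 = 11.3

11.3-fold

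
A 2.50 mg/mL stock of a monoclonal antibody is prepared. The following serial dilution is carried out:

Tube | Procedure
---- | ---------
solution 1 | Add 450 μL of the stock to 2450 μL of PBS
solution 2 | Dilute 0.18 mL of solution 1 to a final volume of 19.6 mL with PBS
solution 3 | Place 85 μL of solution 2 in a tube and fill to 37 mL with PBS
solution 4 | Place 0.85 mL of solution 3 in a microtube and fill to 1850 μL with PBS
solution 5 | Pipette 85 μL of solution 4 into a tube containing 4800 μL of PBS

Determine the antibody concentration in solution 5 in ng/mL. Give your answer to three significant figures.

Step 1: 450 μL + 2450 μL = 2900 μL total → factor 2900/450 = 6.4444
Step 2: 0.18 mL brought to 19.6 mL → factor 19.6/0.18 = 108.89
Step 3: 85 μL brought to 37 mL → factor 37000/85 = 435.29
Step 4: 0.85 mL brought to 1850 μL → factor 1.85/0.85 = 2.1765
Step 5: 85 μL + 4800 μL = 4885 μL total → factor 4885/85 = 57.471
Overall dilution factor = 6.4444 × 108.89 × 435.29 × 2.1765 × 57.471 = 3.8208 × 10^7
Final = 2.50 mg/mL / 3.8208 × 10^7 = 6.543 × 10^-8 mg/mL = 0.0654 ng/mL

0.0654 ng/mL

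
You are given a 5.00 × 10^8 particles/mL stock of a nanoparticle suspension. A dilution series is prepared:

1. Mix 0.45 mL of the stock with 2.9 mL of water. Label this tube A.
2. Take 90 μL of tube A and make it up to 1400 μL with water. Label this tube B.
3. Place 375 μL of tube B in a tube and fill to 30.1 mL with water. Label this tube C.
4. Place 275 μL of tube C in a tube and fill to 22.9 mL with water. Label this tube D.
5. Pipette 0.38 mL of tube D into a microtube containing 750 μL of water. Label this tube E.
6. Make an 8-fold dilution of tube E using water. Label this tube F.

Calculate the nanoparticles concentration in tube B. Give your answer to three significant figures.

4.32 × 10^6 particles/mL

Step 1: 0.45 mL + 2.9 mL = 3.35 mL total → factor 3.35/0.45 = 7.4444
Step 2: 90 μL brought to 1400 μL → factor 1400/90 = 15.556
Dilution factor through tube B = 7.4444 × 15.556 = 115.8
[tube B] = 5.00 × 10^8 particles/mL / 115.8 = 4.32 × 10^6 particles/mL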